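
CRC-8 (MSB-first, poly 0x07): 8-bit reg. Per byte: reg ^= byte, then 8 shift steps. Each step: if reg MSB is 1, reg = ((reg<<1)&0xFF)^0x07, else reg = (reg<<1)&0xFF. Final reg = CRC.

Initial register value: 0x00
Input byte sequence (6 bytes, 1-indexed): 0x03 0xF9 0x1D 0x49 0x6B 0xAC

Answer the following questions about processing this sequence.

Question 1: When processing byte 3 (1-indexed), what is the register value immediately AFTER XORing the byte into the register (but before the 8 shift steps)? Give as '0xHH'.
Answer: 0xC3

Derivation:
Register before byte 3: 0xDE
Byte 3: 0x1D
0xDE XOR 0x1D = 0xC3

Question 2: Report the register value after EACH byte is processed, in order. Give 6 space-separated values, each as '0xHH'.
0x09 0xDE 0x47 0x2A 0xC0 0x03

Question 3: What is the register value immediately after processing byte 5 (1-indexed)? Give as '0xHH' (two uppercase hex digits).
Answer: 0xC0

Derivation:
After byte 1 (0x03): reg=0x09
After byte 2 (0xF9): reg=0xDE
After byte 3 (0x1D): reg=0x47
After byte 4 (0x49): reg=0x2A
After byte 5 (0x6B): reg=0xC0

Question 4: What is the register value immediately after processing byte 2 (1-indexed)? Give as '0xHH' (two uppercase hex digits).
Answer: 0xDE

Derivation:
After byte 1 (0x03): reg=0x09
After byte 2 (0xF9): reg=0xDE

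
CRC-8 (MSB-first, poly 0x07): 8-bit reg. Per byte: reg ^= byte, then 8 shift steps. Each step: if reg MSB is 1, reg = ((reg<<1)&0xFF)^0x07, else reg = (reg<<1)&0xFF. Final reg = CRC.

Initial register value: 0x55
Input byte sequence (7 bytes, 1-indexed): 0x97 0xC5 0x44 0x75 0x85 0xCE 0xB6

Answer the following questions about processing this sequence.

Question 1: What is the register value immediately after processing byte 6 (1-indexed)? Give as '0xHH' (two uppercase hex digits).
After byte 1 (0x97): reg=0x40
After byte 2 (0xC5): reg=0x92
After byte 3 (0x44): reg=0x2C
After byte 4 (0x75): reg=0x88
After byte 5 (0x85): reg=0x23
After byte 6 (0xCE): reg=0x8D

Answer: 0x8D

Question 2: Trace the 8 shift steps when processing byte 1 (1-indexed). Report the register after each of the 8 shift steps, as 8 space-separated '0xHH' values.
Register before byte 1: 0x55
After XOR with byte 0x97: 0xC2

Answer: 0x83 0x01 0x02 0x04 0x08 0x10 0x20 0x40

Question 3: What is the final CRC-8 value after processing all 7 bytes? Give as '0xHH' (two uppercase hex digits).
After byte 1 (0x97): reg=0x40
After byte 2 (0xC5): reg=0x92
After byte 3 (0x44): reg=0x2C
After byte 4 (0x75): reg=0x88
After byte 5 (0x85): reg=0x23
After byte 6 (0xCE): reg=0x8D
After byte 7 (0xB6): reg=0xA1

Answer: 0xA1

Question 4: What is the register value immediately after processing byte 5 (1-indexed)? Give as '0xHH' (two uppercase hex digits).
After byte 1 (0x97): reg=0x40
After byte 2 (0xC5): reg=0x92
After byte 3 (0x44): reg=0x2C
After byte 4 (0x75): reg=0x88
After byte 5 (0x85): reg=0x23

Answer: 0x23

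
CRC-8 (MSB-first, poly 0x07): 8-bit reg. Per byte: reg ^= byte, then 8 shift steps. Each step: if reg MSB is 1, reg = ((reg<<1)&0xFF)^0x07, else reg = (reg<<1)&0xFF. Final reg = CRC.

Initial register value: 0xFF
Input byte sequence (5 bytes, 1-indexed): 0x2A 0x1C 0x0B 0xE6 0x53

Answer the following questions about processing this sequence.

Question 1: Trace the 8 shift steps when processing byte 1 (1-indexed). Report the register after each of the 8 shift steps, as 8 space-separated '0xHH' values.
Register before byte 1: 0xFF
After XOR with byte 0x2A: 0xD5

Answer: 0xAD 0x5D 0xBA 0x73 0xE6 0xCB 0x91 0x25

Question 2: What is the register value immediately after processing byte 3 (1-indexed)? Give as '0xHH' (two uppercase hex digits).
After byte 1 (0x2A): reg=0x25
After byte 2 (0x1C): reg=0xAF
After byte 3 (0x0B): reg=0x75

Answer: 0x75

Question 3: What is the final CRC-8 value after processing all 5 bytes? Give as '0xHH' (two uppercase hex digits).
Answer: 0x60

Derivation:
After byte 1 (0x2A): reg=0x25
After byte 2 (0x1C): reg=0xAF
After byte 3 (0x0B): reg=0x75
After byte 4 (0xE6): reg=0xF0
After byte 5 (0x53): reg=0x60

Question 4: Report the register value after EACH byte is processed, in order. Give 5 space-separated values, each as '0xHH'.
0x25 0xAF 0x75 0xF0 0x60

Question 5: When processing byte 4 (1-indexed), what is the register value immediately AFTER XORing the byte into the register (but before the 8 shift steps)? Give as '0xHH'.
Answer: 0x93

Derivation:
Register before byte 4: 0x75
Byte 4: 0xE6
0x75 XOR 0xE6 = 0x93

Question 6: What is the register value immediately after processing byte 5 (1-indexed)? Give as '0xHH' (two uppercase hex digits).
Answer: 0x60

Derivation:
After byte 1 (0x2A): reg=0x25
After byte 2 (0x1C): reg=0xAF
After byte 3 (0x0B): reg=0x75
After byte 4 (0xE6): reg=0xF0
After byte 5 (0x53): reg=0x60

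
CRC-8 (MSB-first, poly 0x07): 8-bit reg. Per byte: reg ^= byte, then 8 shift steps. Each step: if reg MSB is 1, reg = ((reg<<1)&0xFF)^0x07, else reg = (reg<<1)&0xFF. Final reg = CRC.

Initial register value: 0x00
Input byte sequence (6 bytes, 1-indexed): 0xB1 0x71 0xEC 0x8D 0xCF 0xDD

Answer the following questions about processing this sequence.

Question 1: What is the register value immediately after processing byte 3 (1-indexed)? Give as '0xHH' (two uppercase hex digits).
Answer: 0xBC

Derivation:
After byte 1 (0xB1): reg=0x1E
After byte 2 (0x71): reg=0x0A
After byte 3 (0xEC): reg=0xBC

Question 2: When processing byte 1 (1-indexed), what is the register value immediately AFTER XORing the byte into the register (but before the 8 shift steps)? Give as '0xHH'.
Register before byte 1: 0x00
Byte 1: 0xB1
0x00 XOR 0xB1 = 0xB1

Answer: 0xB1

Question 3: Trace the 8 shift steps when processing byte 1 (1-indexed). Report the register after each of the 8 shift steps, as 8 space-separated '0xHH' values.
Answer: 0x65 0xCA 0x93 0x21 0x42 0x84 0x0F 0x1E

Derivation:
Register before byte 1: 0x00
After XOR with byte 0xB1: 0xB1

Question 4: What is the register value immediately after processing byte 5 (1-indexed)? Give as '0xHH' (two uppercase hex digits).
Answer: 0x8F

Derivation:
After byte 1 (0xB1): reg=0x1E
After byte 2 (0x71): reg=0x0A
After byte 3 (0xEC): reg=0xBC
After byte 4 (0x8D): reg=0x97
After byte 5 (0xCF): reg=0x8F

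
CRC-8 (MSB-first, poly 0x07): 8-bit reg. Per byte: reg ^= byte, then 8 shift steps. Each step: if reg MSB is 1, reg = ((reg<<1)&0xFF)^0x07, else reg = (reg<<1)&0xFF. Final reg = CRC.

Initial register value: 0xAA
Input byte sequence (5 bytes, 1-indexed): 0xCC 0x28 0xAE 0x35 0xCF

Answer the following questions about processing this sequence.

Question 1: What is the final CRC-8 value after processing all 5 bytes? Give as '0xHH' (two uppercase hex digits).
After byte 1 (0xCC): reg=0x35
After byte 2 (0x28): reg=0x53
After byte 3 (0xAE): reg=0xFD
After byte 4 (0x35): reg=0x76
After byte 5 (0xCF): reg=0x26

Answer: 0x26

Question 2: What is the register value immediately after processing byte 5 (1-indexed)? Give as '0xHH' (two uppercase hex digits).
Answer: 0x26

Derivation:
After byte 1 (0xCC): reg=0x35
After byte 2 (0x28): reg=0x53
After byte 3 (0xAE): reg=0xFD
After byte 4 (0x35): reg=0x76
After byte 5 (0xCF): reg=0x26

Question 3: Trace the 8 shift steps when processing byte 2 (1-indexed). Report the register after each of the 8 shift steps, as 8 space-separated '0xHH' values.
Answer: 0x3A 0x74 0xE8 0xD7 0xA9 0x55 0xAA 0x53

Derivation:
After byte 1 (0xCC): reg=0x35
Register before byte 2: 0x35
After XOR with byte 0x28: 0x1D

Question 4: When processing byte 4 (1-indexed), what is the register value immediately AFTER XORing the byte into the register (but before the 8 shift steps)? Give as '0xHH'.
Register before byte 4: 0xFD
Byte 4: 0x35
0xFD XOR 0x35 = 0xC8

Answer: 0xC8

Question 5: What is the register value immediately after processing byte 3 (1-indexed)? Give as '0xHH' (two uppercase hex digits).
After byte 1 (0xCC): reg=0x35
After byte 2 (0x28): reg=0x53
After byte 3 (0xAE): reg=0xFD

Answer: 0xFD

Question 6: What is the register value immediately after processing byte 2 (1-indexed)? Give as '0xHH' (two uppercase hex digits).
Answer: 0x53

Derivation:
After byte 1 (0xCC): reg=0x35
After byte 2 (0x28): reg=0x53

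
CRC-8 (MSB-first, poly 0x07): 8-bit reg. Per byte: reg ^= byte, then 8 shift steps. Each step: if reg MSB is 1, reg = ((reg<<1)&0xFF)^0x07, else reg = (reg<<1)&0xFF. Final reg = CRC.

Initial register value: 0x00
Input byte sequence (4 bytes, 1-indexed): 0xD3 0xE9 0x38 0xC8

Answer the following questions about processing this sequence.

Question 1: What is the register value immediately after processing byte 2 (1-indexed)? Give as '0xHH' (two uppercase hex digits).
After byte 1 (0xD3): reg=0x37
After byte 2 (0xE9): reg=0x14

Answer: 0x14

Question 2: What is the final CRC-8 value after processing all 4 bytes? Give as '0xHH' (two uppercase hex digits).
After byte 1 (0xD3): reg=0x37
After byte 2 (0xE9): reg=0x14
After byte 3 (0x38): reg=0xC4
After byte 4 (0xC8): reg=0x24

Answer: 0x24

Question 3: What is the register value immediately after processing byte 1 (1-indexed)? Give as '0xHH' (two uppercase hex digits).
Answer: 0x37

Derivation:
After byte 1 (0xD3): reg=0x37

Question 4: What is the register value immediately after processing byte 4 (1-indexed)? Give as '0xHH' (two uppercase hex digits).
After byte 1 (0xD3): reg=0x37
After byte 2 (0xE9): reg=0x14
After byte 3 (0x38): reg=0xC4
After byte 4 (0xC8): reg=0x24

Answer: 0x24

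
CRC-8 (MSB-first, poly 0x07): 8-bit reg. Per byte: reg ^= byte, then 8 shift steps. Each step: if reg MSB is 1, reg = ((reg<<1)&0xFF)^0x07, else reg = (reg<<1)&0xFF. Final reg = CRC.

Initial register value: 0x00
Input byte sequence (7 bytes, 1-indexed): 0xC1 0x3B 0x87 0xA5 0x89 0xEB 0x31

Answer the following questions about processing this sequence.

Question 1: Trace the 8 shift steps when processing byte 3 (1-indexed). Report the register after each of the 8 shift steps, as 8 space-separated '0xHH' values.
After byte 1 (0xC1): reg=0x49
After byte 2 (0x3B): reg=0x59
Register before byte 3: 0x59
After XOR with byte 0x87: 0xDE

Answer: 0xBB 0x71 0xE2 0xC3 0x81 0x05 0x0A 0x14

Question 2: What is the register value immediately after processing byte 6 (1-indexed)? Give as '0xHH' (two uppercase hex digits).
After byte 1 (0xC1): reg=0x49
After byte 2 (0x3B): reg=0x59
After byte 3 (0x87): reg=0x14
After byte 4 (0xA5): reg=0x1E
After byte 5 (0x89): reg=0xEC
After byte 6 (0xEB): reg=0x15

Answer: 0x15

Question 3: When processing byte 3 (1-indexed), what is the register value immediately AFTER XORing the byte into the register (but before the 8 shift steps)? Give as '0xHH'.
Register before byte 3: 0x59
Byte 3: 0x87
0x59 XOR 0x87 = 0xDE

Answer: 0xDE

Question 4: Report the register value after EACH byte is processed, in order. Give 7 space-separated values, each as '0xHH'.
0x49 0x59 0x14 0x1E 0xEC 0x15 0xFC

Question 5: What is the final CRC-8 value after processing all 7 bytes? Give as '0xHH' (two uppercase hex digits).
After byte 1 (0xC1): reg=0x49
After byte 2 (0x3B): reg=0x59
After byte 3 (0x87): reg=0x14
After byte 4 (0xA5): reg=0x1E
After byte 5 (0x89): reg=0xEC
After byte 6 (0xEB): reg=0x15
After byte 7 (0x31): reg=0xFC

Answer: 0xFC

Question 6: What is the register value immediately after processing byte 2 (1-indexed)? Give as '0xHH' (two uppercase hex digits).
After byte 1 (0xC1): reg=0x49
After byte 2 (0x3B): reg=0x59

Answer: 0x59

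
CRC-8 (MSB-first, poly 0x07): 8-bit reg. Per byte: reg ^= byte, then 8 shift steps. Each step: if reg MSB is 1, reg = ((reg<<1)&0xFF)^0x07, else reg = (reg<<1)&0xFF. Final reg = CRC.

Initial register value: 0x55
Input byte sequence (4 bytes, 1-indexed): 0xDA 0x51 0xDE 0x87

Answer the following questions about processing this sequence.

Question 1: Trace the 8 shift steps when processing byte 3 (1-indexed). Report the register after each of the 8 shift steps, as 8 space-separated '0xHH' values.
After byte 1 (0xDA): reg=0xA4
After byte 2 (0x51): reg=0xC5
Register before byte 3: 0xC5
After XOR with byte 0xDE: 0x1B

Answer: 0x36 0x6C 0xD8 0xB7 0x69 0xD2 0xA3 0x41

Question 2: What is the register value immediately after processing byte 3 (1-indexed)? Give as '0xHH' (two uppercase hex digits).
Answer: 0x41

Derivation:
After byte 1 (0xDA): reg=0xA4
After byte 2 (0x51): reg=0xC5
After byte 3 (0xDE): reg=0x41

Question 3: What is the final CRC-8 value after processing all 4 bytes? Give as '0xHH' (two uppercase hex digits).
Answer: 0x5C

Derivation:
After byte 1 (0xDA): reg=0xA4
After byte 2 (0x51): reg=0xC5
After byte 3 (0xDE): reg=0x41
After byte 4 (0x87): reg=0x5C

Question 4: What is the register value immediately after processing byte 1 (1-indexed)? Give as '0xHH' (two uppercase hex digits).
After byte 1 (0xDA): reg=0xA4

Answer: 0xA4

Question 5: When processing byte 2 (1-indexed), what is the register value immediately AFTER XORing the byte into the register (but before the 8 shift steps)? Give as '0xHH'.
Register before byte 2: 0xA4
Byte 2: 0x51
0xA4 XOR 0x51 = 0xF5

Answer: 0xF5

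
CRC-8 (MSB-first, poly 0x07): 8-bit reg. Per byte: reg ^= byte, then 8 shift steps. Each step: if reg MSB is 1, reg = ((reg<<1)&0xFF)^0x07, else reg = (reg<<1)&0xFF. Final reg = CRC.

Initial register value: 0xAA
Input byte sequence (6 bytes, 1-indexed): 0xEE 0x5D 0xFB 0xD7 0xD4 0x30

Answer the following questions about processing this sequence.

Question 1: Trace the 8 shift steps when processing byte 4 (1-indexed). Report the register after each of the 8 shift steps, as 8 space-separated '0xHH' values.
Answer: 0xE7 0xC9 0x95 0x2D 0x5A 0xB4 0x6F 0xDE

Derivation:
After byte 1 (0xEE): reg=0xDB
After byte 2 (0x5D): reg=0x9B
After byte 3 (0xFB): reg=0x27
Register before byte 4: 0x27
After XOR with byte 0xD7: 0xF0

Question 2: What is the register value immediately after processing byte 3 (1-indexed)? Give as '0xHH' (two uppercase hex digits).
Answer: 0x27

Derivation:
After byte 1 (0xEE): reg=0xDB
After byte 2 (0x5D): reg=0x9B
After byte 3 (0xFB): reg=0x27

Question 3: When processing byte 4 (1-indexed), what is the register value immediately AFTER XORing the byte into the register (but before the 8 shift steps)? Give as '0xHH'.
Register before byte 4: 0x27
Byte 4: 0xD7
0x27 XOR 0xD7 = 0xF0

Answer: 0xF0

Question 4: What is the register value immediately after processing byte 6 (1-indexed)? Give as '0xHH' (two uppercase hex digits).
After byte 1 (0xEE): reg=0xDB
After byte 2 (0x5D): reg=0x9B
After byte 3 (0xFB): reg=0x27
After byte 4 (0xD7): reg=0xDE
After byte 5 (0xD4): reg=0x36
After byte 6 (0x30): reg=0x12

Answer: 0x12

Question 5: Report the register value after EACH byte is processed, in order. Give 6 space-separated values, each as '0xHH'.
0xDB 0x9B 0x27 0xDE 0x36 0x12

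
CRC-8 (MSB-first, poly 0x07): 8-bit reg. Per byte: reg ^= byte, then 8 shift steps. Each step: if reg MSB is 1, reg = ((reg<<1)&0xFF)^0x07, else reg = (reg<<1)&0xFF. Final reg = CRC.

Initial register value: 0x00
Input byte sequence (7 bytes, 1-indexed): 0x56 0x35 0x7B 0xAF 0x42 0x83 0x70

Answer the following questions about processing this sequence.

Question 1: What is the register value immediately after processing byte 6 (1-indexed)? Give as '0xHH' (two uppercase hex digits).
After byte 1 (0x56): reg=0xA5
After byte 2 (0x35): reg=0xF9
After byte 3 (0x7B): reg=0x87
After byte 4 (0xAF): reg=0xD8
After byte 5 (0x42): reg=0xCF
After byte 6 (0x83): reg=0xE3

Answer: 0xE3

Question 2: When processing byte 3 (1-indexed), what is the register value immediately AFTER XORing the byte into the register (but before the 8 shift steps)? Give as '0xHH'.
Answer: 0x82

Derivation:
Register before byte 3: 0xF9
Byte 3: 0x7B
0xF9 XOR 0x7B = 0x82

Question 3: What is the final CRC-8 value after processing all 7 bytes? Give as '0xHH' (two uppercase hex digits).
Answer: 0xF0

Derivation:
After byte 1 (0x56): reg=0xA5
After byte 2 (0x35): reg=0xF9
After byte 3 (0x7B): reg=0x87
After byte 4 (0xAF): reg=0xD8
After byte 5 (0x42): reg=0xCF
After byte 6 (0x83): reg=0xE3
After byte 7 (0x70): reg=0xF0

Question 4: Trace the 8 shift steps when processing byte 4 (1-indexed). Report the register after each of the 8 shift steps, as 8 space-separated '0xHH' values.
Answer: 0x50 0xA0 0x47 0x8E 0x1B 0x36 0x6C 0xD8

Derivation:
After byte 1 (0x56): reg=0xA5
After byte 2 (0x35): reg=0xF9
After byte 3 (0x7B): reg=0x87
Register before byte 4: 0x87
After XOR with byte 0xAF: 0x28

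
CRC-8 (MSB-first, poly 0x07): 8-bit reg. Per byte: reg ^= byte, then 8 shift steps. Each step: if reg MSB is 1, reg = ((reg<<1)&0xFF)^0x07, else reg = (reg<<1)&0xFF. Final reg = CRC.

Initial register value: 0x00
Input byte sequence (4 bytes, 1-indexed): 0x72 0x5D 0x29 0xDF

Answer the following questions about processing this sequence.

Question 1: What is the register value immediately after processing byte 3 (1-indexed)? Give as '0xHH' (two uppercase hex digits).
After byte 1 (0x72): reg=0x59
After byte 2 (0x5D): reg=0x1C
After byte 3 (0x29): reg=0x8B

Answer: 0x8B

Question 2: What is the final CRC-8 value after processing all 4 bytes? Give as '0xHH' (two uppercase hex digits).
Answer: 0xAB

Derivation:
After byte 1 (0x72): reg=0x59
After byte 2 (0x5D): reg=0x1C
After byte 3 (0x29): reg=0x8B
After byte 4 (0xDF): reg=0xAB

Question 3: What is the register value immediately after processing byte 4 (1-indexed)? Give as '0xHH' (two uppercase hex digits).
Answer: 0xAB

Derivation:
After byte 1 (0x72): reg=0x59
After byte 2 (0x5D): reg=0x1C
After byte 3 (0x29): reg=0x8B
After byte 4 (0xDF): reg=0xAB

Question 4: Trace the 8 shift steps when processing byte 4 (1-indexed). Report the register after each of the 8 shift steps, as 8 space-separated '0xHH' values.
Answer: 0xA8 0x57 0xAE 0x5B 0xB6 0x6B 0xD6 0xAB

Derivation:
After byte 1 (0x72): reg=0x59
After byte 2 (0x5D): reg=0x1C
After byte 3 (0x29): reg=0x8B
Register before byte 4: 0x8B
After XOR with byte 0xDF: 0x54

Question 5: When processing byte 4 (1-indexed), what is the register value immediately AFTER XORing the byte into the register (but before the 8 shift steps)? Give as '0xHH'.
Register before byte 4: 0x8B
Byte 4: 0xDF
0x8B XOR 0xDF = 0x54

Answer: 0x54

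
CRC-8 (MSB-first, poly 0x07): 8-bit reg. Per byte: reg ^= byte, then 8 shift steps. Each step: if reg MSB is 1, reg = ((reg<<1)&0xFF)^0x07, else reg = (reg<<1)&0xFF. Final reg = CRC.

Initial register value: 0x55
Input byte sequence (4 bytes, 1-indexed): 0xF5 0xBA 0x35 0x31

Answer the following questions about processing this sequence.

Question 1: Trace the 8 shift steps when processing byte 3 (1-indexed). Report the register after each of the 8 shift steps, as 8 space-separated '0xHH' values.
Answer: 0x04 0x08 0x10 0x20 0x40 0x80 0x07 0x0E

Derivation:
After byte 1 (0xF5): reg=0x69
After byte 2 (0xBA): reg=0x37
Register before byte 3: 0x37
After XOR with byte 0x35: 0x02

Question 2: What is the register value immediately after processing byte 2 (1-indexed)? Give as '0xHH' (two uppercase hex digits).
Answer: 0x37

Derivation:
After byte 1 (0xF5): reg=0x69
After byte 2 (0xBA): reg=0x37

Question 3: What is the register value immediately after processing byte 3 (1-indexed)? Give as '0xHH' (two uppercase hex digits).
After byte 1 (0xF5): reg=0x69
After byte 2 (0xBA): reg=0x37
After byte 3 (0x35): reg=0x0E

Answer: 0x0E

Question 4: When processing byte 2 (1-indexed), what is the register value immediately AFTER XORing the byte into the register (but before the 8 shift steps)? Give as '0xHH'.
Answer: 0xD3

Derivation:
Register before byte 2: 0x69
Byte 2: 0xBA
0x69 XOR 0xBA = 0xD3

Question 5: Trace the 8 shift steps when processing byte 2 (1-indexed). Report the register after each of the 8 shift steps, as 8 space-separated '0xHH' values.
After byte 1 (0xF5): reg=0x69
Register before byte 2: 0x69
After XOR with byte 0xBA: 0xD3

Answer: 0xA1 0x45 0x8A 0x13 0x26 0x4C 0x98 0x37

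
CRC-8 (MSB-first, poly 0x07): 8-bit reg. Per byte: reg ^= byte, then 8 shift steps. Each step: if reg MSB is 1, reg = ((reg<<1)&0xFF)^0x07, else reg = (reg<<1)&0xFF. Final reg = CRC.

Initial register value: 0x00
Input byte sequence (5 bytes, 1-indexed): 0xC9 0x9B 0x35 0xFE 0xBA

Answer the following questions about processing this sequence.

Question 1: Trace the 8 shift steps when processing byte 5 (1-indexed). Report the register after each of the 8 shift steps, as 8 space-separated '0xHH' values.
After byte 1 (0xC9): reg=0x71
After byte 2 (0x9B): reg=0x98
After byte 3 (0x35): reg=0x4A
After byte 4 (0xFE): reg=0x05
Register before byte 5: 0x05
After XOR with byte 0xBA: 0xBF

Answer: 0x79 0xF2 0xE3 0xC1 0x85 0x0D 0x1A 0x34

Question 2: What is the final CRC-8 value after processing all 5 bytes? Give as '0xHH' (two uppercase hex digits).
Answer: 0x34

Derivation:
After byte 1 (0xC9): reg=0x71
After byte 2 (0x9B): reg=0x98
After byte 3 (0x35): reg=0x4A
After byte 4 (0xFE): reg=0x05
After byte 5 (0xBA): reg=0x34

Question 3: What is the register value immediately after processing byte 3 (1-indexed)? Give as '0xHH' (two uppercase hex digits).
After byte 1 (0xC9): reg=0x71
After byte 2 (0x9B): reg=0x98
After byte 3 (0x35): reg=0x4A

Answer: 0x4A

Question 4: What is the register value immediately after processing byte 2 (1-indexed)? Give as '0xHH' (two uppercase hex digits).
Answer: 0x98

Derivation:
After byte 1 (0xC9): reg=0x71
After byte 2 (0x9B): reg=0x98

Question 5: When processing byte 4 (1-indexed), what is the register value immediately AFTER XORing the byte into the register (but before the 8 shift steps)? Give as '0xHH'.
Answer: 0xB4

Derivation:
Register before byte 4: 0x4A
Byte 4: 0xFE
0x4A XOR 0xFE = 0xB4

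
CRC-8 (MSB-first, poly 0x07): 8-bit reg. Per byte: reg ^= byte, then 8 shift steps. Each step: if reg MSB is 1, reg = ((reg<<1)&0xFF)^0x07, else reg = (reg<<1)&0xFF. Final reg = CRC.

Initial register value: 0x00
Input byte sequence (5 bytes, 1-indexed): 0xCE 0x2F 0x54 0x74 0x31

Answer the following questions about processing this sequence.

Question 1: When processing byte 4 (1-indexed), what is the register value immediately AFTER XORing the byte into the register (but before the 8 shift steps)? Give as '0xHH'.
Answer: 0x13

Derivation:
Register before byte 4: 0x67
Byte 4: 0x74
0x67 XOR 0x74 = 0x13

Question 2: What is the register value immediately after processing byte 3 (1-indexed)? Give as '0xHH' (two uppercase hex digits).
Answer: 0x67

Derivation:
After byte 1 (0xCE): reg=0x64
After byte 2 (0x2F): reg=0xF6
After byte 3 (0x54): reg=0x67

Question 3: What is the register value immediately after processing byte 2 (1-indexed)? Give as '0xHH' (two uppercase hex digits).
After byte 1 (0xCE): reg=0x64
After byte 2 (0x2F): reg=0xF6

Answer: 0xF6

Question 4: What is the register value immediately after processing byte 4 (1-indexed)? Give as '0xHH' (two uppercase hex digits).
Answer: 0x79

Derivation:
After byte 1 (0xCE): reg=0x64
After byte 2 (0x2F): reg=0xF6
After byte 3 (0x54): reg=0x67
After byte 4 (0x74): reg=0x79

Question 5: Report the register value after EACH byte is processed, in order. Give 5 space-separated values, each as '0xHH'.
0x64 0xF6 0x67 0x79 0xFF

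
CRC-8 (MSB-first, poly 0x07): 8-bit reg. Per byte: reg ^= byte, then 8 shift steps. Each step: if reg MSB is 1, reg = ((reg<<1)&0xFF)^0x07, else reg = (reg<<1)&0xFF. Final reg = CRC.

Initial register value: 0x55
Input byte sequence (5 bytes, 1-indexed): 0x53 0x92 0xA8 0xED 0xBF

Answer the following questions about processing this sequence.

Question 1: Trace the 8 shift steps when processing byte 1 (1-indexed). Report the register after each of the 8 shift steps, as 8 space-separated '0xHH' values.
Register before byte 1: 0x55
After XOR with byte 0x53: 0x06

Answer: 0x0C 0x18 0x30 0x60 0xC0 0x87 0x09 0x12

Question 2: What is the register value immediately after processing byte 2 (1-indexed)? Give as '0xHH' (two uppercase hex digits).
After byte 1 (0x53): reg=0x12
After byte 2 (0x92): reg=0x89

Answer: 0x89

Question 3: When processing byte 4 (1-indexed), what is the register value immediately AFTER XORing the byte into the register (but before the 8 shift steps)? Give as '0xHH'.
Answer: 0x0A

Derivation:
Register before byte 4: 0xE7
Byte 4: 0xED
0xE7 XOR 0xED = 0x0A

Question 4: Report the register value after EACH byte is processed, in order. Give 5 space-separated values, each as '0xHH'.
0x12 0x89 0xE7 0x36 0xB6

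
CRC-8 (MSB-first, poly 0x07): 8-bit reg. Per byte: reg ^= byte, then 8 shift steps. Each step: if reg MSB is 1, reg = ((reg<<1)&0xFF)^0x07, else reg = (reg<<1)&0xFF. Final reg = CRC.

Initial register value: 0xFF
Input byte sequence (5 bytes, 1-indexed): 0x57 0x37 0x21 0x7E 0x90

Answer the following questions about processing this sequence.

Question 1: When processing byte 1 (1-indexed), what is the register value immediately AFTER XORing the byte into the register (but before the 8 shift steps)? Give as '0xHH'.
Answer: 0xA8

Derivation:
Register before byte 1: 0xFF
Byte 1: 0x57
0xFF XOR 0x57 = 0xA8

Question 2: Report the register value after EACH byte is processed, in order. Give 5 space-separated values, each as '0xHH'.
0x51 0x35 0x6C 0x7E 0x84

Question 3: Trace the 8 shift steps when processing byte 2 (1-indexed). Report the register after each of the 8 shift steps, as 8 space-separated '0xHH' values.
Answer: 0xCC 0x9F 0x39 0x72 0xE4 0xCF 0x99 0x35

Derivation:
After byte 1 (0x57): reg=0x51
Register before byte 2: 0x51
After XOR with byte 0x37: 0x66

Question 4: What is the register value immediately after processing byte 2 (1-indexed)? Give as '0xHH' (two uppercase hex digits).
After byte 1 (0x57): reg=0x51
After byte 2 (0x37): reg=0x35

Answer: 0x35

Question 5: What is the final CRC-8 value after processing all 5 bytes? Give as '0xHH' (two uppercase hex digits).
After byte 1 (0x57): reg=0x51
After byte 2 (0x37): reg=0x35
After byte 3 (0x21): reg=0x6C
After byte 4 (0x7E): reg=0x7E
After byte 5 (0x90): reg=0x84

Answer: 0x84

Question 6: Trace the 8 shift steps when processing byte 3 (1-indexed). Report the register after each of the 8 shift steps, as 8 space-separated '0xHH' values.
After byte 1 (0x57): reg=0x51
After byte 2 (0x37): reg=0x35
Register before byte 3: 0x35
After XOR with byte 0x21: 0x14

Answer: 0x28 0x50 0xA0 0x47 0x8E 0x1B 0x36 0x6C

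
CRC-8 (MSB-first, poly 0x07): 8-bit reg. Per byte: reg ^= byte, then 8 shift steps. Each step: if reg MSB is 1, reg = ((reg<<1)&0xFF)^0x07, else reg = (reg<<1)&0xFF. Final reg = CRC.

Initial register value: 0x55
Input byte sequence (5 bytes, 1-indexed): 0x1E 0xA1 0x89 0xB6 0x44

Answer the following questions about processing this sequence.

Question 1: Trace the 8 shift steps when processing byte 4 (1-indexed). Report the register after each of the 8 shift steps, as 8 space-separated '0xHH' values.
Answer: 0xCE 0x9B 0x31 0x62 0xC4 0x8F 0x19 0x32

Derivation:
After byte 1 (0x1E): reg=0xF6
After byte 2 (0xA1): reg=0xA2
After byte 3 (0x89): reg=0xD1
Register before byte 4: 0xD1
After XOR with byte 0xB6: 0x67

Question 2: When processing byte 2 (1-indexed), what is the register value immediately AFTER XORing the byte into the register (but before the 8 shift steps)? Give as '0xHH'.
Register before byte 2: 0xF6
Byte 2: 0xA1
0xF6 XOR 0xA1 = 0x57

Answer: 0x57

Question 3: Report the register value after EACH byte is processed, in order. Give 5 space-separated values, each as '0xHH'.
0xF6 0xA2 0xD1 0x32 0x45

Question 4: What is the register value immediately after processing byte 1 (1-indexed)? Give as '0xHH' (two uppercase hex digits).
After byte 1 (0x1E): reg=0xF6

Answer: 0xF6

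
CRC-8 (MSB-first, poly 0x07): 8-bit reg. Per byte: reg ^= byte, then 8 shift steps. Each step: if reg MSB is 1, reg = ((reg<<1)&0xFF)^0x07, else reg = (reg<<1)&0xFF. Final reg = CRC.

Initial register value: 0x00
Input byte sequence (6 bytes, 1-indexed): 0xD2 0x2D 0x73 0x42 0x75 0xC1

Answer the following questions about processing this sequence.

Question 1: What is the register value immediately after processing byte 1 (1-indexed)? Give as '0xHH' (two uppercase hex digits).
Answer: 0x30

Derivation:
After byte 1 (0xD2): reg=0x30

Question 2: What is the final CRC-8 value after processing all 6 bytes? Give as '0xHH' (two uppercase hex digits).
Answer: 0x34

Derivation:
After byte 1 (0xD2): reg=0x30
After byte 2 (0x2D): reg=0x53
After byte 3 (0x73): reg=0xE0
After byte 4 (0x42): reg=0x67
After byte 5 (0x75): reg=0x7E
After byte 6 (0xC1): reg=0x34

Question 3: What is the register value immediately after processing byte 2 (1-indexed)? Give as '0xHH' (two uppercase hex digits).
Answer: 0x53

Derivation:
After byte 1 (0xD2): reg=0x30
After byte 2 (0x2D): reg=0x53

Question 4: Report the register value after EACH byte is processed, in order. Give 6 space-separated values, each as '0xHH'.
0x30 0x53 0xE0 0x67 0x7E 0x34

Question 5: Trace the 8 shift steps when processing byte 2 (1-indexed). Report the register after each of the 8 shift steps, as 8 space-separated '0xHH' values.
Answer: 0x3A 0x74 0xE8 0xD7 0xA9 0x55 0xAA 0x53

Derivation:
After byte 1 (0xD2): reg=0x30
Register before byte 2: 0x30
After XOR with byte 0x2D: 0x1D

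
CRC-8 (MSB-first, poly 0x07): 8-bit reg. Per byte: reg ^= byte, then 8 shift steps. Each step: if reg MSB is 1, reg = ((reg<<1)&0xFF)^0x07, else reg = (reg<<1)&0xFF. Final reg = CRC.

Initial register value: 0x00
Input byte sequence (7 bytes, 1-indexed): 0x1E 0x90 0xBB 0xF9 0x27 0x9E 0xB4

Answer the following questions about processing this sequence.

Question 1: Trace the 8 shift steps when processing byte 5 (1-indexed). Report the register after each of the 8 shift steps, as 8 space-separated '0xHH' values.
Answer: 0x28 0x50 0xA0 0x47 0x8E 0x1B 0x36 0x6C

Derivation:
After byte 1 (0x1E): reg=0x5A
After byte 2 (0x90): reg=0x78
After byte 3 (0xBB): reg=0x47
After byte 4 (0xF9): reg=0x33
Register before byte 5: 0x33
After XOR with byte 0x27: 0x14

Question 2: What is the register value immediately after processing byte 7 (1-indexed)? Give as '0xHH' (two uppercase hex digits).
After byte 1 (0x1E): reg=0x5A
After byte 2 (0x90): reg=0x78
After byte 3 (0xBB): reg=0x47
After byte 4 (0xF9): reg=0x33
After byte 5 (0x27): reg=0x6C
After byte 6 (0x9E): reg=0xD0
After byte 7 (0xB4): reg=0x3B

Answer: 0x3B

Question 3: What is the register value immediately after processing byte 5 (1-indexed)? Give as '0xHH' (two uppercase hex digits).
After byte 1 (0x1E): reg=0x5A
After byte 2 (0x90): reg=0x78
After byte 3 (0xBB): reg=0x47
After byte 4 (0xF9): reg=0x33
After byte 5 (0x27): reg=0x6C

Answer: 0x6C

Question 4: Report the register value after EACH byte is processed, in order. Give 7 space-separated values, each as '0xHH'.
0x5A 0x78 0x47 0x33 0x6C 0xD0 0x3B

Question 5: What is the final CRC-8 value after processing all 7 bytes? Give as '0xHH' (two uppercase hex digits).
Answer: 0x3B

Derivation:
After byte 1 (0x1E): reg=0x5A
After byte 2 (0x90): reg=0x78
After byte 3 (0xBB): reg=0x47
After byte 4 (0xF9): reg=0x33
After byte 5 (0x27): reg=0x6C
After byte 6 (0x9E): reg=0xD0
After byte 7 (0xB4): reg=0x3B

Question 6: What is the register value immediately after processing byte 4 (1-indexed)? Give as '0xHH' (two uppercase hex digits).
After byte 1 (0x1E): reg=0x5A
After byte 2 (0x90): reg=0x78
After byte 3 (0xBB): reg=0x47
After byte 4 (0xF9): reg=0x33

Answer: 0x33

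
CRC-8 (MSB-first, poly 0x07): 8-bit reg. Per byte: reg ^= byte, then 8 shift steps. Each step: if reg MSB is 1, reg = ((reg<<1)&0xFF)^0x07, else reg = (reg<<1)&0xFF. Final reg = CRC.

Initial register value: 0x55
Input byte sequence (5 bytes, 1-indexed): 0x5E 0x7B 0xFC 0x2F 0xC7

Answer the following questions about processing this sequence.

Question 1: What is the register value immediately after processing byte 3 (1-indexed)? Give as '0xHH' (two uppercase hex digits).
After byte 1 (0x5E): reg=0x31
After byte 2 (0x7B): reg=0xF1
After byte 3 (0xFC): reg=0x23

Answer: 0x23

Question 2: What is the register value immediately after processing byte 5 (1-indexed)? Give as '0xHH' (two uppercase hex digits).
Answer: 0xA7

Derivation:
After byte 1 (0x5E): reg=0x31
After byte 2 (0x7B): reg=0xF1
After byte 3 (0xFC): reg=0x23
After byte 4 (0x2F): reg=0x24
After byte 5 (0xC7): reg=0xA7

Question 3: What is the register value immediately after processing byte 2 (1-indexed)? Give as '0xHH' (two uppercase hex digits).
Answer: 0xF1

Derivation:
After byte 1 (0x5E): reg=0x31
After byte 2 (0x7B): reg=0xF1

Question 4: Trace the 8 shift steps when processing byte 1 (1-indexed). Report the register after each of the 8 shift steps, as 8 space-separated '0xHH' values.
Answer: 0x16 0x2C 0x58 0xB0 0x67 0xCE 0x9B 0x31

Derivation:
Register before byte 1: 0x55
After XOR with byte 0x5E: 0x0B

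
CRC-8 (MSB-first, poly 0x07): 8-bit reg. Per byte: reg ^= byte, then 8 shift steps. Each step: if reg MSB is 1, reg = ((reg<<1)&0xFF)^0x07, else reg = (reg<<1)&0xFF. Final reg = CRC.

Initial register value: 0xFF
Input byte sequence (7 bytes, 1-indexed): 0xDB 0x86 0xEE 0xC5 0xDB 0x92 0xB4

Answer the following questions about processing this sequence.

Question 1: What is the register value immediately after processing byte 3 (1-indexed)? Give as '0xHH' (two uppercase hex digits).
Answer: 0xA4

Derivation:
After byte 1 (0xDB): reg=0xFC
After byte 2 (0x86): reg=0x61
After byte 3 (0xEE): reg=0xA4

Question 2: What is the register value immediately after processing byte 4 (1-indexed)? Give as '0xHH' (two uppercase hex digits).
Answer: 0x20

Derivation:
After byte 1 (0xDB): reg=0xFC
After byte 2 (0x86): reg=0x61
After byte 3 (0xEE): reg=0xA4
After byte 4 (0xC5): reg=0x20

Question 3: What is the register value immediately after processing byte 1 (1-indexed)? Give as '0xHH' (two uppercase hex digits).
After byte 1 (0xDB): reg=0xFC

Answer: 0xFC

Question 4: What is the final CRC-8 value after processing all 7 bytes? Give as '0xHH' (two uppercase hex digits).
After byte 1 (0xDB): reg=0xFC
After byte 2 (0x86): reg=0x61
After byte 3 (0xEE): reg=0xA4
After byte 4 (0xC5): reg=0x20
After byte 5 (0xDB): reg=0xEF
After byte 6 (0x92): reg=0x74
After byte 7 (0xB4): reg=0x4E

Answer: 0x4E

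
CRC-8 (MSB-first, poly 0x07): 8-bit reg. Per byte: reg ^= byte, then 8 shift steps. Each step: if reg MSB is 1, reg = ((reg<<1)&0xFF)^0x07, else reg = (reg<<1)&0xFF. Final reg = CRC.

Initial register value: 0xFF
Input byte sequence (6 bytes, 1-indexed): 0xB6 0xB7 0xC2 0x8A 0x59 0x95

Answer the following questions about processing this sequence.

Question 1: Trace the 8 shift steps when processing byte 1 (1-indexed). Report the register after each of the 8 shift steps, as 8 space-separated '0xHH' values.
Answer: 0x92 0x23 0x46 0x8C 0x1F 0x3E 0x7C 0xF8

Derivation:
Register before byte 1: 0xFF
After XOR with byte 0xB6: 0x49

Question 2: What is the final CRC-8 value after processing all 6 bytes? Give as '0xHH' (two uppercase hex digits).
After byte 1 (0xB6): reg=0xF8
After byte 2 (0xB7): reg=0xEA
After byte 3 (0xC2): reg=0xD8
After byte 4 (0x8A): reg=0xB9
After byte 5 (0x59): reg=0xAE
After byte 6 (0x95): reg=0xA1

Answer: 0xA1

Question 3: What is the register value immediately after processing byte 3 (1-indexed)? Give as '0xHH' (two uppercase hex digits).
Answer: 0xD8

Derivation:
After byte 1 (0xB6): reg=0xF8
After byte 2 (0xB7): reg=0xEA
After byte 3 (0xC2): reg=0xD8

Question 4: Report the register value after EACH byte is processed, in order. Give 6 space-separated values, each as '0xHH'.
0xF8 0xEA 0xD8 0xB9 0xAE 0xA1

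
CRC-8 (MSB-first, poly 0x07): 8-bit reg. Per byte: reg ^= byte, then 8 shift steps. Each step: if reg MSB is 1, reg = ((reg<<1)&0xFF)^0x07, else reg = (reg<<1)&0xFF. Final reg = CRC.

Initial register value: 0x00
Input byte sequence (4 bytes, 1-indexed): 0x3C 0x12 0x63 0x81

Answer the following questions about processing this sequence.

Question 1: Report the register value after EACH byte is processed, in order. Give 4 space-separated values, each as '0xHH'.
0xB4 0x7B 0x48 0x71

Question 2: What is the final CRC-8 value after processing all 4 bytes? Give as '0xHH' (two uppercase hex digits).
After byte 1 (0x3C): reg=0xB4
After byte 2 (0x12): reg=0x7B
After byte 3 (0x63): reg=0x48
After byte 4 (0x81): reg=0x71

Answer: 0x71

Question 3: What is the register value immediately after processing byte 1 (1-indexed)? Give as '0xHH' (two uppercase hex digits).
After byte 1 (0x3C): reg=0xB4

Answer: 0xB4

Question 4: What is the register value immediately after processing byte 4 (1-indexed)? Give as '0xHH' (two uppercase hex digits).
After byte 1 (0x3C): reg=0xB4
After byte 2 (0x12): reg=0x7B
After byte 3 (0x63): reg=0x48
After byte 4 (0x81): reg=0x71

Answer: 0x71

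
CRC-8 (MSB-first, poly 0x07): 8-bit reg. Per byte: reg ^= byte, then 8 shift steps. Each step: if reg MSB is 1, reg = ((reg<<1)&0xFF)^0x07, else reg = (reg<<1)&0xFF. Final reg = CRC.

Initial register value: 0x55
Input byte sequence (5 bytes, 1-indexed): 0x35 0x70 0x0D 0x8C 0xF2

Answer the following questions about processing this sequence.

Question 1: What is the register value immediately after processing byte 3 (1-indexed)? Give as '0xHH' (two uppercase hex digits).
Answer: 0x44

Derivation:
After byte 1 (0x35): reg=0x27
After byte 2 (0x70): reg=0xA2
After byte 3 (0x0D): reg=0x44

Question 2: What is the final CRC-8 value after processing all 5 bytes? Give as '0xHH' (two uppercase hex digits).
After byte 1 (0x35): reg=0x27
After byte 2 (0x70): reg=0xA2
After byte 3 (0x0D): reg=0x44
After byte 4 (0x8C): reg=0x76
After byte 5 (0xF2): reg=0x95

Answer: 0x95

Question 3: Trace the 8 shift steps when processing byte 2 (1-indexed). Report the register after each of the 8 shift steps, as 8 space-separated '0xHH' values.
Answer: 0xAE 0x5B 0xB6 0x6B 0xD6 0xAB 0x51 0xA2

Derivation:
After byte 1 (0x35): reg=0x27
Register before byte 2: 0x27
After XOR with byte 0x70: 0x57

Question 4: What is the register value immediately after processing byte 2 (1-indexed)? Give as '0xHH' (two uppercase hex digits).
Answer: 0xA2

Derivation:
After byte 1 (0x35): reg=0x27
After byte 2 (0x70): reg=0xA2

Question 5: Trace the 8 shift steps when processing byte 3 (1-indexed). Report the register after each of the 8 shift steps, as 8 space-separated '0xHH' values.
After byte 1 (0x35): reg=0x27
After byte 2 (0x70): reg=0xA2
Register before byte 3: 0xA2
After XOR with byte 0x0D: 0xAF

Answer: 0x59 0xB2 0x63 0xC6 0x8B 0x11 0x22 0x44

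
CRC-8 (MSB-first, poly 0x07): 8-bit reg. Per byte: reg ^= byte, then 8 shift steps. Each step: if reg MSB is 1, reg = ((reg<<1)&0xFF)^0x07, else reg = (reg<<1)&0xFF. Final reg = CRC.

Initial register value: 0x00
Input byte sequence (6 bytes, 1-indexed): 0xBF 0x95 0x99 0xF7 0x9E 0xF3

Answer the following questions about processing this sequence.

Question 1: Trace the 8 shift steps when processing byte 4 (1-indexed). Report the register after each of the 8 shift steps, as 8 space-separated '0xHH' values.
Answer: 0x78 0xF0 0xE7 0xC9 0x95 0x2D 0x5A 0xB4

Derivation:
After byte 1 (0xBF): reg=0x34
After byte 2 (0x95): reg=0x6E
After byte 3 (0x99): reg=0xCB
Register before byte 4: 0xCB
After XOR with byte 0xF7: 0x3C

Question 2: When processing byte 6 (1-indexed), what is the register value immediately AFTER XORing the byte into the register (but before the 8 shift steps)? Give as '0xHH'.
Answer: 0x25

Derivation:
Register before byte 6: 0xD6
Byte 6: 0xF3
0xD6 XOR 0xF3 = 0x25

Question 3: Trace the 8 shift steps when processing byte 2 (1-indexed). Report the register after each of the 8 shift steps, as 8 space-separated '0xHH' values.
After byte 1 (0xBF): reg=0x34
Register before byte 2: 0x34
After XOR with byte 0x95: 0xA1

Answer: 0x45 0x8A 0x13 0x26 0x4C 0x98 0x37 0x6E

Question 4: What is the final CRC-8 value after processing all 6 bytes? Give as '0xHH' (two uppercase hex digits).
After byte 1 (0xBF): reg=0x34
After byte 2 (0x95): reg=0x6E
After byte 3 (0x99): reg=0xCB
After byte 4 (0xF7): reg=0xB4
After byte 5 (0x9E): reg=0xD6
After byte 6 (0xF3): reg=0xFB

Answer: 0xFB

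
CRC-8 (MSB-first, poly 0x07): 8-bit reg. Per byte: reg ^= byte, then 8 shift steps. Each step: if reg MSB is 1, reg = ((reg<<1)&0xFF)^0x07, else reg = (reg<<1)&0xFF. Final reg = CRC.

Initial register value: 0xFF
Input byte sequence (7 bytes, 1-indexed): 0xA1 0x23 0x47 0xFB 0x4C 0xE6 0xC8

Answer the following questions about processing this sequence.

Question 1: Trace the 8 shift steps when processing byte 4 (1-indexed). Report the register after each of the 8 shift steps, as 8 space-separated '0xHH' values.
After byte 1 (0xA1): reg=0x9D
After byte 2 (0x23): reg=0x33
After byte 3 (0x47): reg=0x4B
Register before byte 4: 0x4B
After XOR with byte 0xFB: 0xB0

Answer: 0x67 0xCE 0x9B 0x31 0x62 0xC4 0x8F 0x19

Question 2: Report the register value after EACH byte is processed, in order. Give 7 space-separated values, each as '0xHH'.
0x9D 0x33 0x4B 0x19 0xAC 0xF1 0xAF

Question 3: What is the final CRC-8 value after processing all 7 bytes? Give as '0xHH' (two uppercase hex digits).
After byte 1 (0xA1): reg=0x9D
After byte 2 (0x23): reg=0x33
After byte 3 (0x47): reg=0x4B
After byte 4 (0xFB): reg=0x19
After byte 5 (0x4C): reg=0xAC
After byte 6 (0xE6): reg=0xF1
After byte 7 (0xC8): reg=0xAF

Answer: 0xAF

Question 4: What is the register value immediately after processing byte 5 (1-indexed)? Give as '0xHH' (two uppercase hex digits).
After byte 1 (0xA1): reg=0x9D
After byte 2 (0x23): reg=0x33
After byte 3 (0x47): reg=0x4B
After byte 4 (0xFB): reg=0x19
After byte 5 (0x4C): reg=0xAC

Answer: 0xAC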